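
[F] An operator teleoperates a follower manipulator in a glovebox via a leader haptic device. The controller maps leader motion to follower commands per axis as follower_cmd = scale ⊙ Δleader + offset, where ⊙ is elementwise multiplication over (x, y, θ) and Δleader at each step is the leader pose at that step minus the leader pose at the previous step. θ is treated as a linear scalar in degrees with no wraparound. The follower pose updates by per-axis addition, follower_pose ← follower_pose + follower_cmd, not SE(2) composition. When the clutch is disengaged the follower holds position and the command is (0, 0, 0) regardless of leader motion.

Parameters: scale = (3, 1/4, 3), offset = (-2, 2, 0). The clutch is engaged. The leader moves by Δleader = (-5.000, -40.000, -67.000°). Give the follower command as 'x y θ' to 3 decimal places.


-17.000 -8.000 -201.000

axis x: 3·-5.000 + -2 = -17.000
axis y: 1/4·-40.000 + 2 = -8.000
axis θ: 3·-67.000 + 0 = -201.000


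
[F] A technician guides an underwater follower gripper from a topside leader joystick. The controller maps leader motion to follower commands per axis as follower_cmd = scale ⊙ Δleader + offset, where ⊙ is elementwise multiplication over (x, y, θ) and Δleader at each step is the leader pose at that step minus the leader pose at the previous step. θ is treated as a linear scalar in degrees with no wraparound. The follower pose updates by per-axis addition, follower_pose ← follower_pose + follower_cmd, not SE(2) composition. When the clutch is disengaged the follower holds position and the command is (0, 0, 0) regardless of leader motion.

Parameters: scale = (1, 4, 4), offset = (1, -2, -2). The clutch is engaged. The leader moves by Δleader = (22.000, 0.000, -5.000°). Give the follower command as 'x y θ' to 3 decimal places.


23.000 -2.000 -22.000

axis x: 1·22.000 + 1 = 23.000
axis y: 4·0.000 + -2 = -2.000
axis θ: 4·-5.000 + -2 = -22.000


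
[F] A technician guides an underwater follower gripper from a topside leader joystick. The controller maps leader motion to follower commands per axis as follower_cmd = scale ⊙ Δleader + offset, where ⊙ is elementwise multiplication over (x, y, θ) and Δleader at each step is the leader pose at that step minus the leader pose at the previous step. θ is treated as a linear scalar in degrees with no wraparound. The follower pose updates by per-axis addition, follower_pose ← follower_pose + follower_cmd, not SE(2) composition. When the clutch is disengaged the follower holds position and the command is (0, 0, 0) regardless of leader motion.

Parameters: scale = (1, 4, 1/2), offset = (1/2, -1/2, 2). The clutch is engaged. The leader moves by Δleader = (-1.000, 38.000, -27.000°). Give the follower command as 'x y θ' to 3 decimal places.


axis x: 1·-1.000 + 1/2 = -0.500
axis y: 4·38.000 + -1/2 = 151.500
axis θ: 1/2·-27.000 + 2 = -11.500

-0.500 151.500 -11.500


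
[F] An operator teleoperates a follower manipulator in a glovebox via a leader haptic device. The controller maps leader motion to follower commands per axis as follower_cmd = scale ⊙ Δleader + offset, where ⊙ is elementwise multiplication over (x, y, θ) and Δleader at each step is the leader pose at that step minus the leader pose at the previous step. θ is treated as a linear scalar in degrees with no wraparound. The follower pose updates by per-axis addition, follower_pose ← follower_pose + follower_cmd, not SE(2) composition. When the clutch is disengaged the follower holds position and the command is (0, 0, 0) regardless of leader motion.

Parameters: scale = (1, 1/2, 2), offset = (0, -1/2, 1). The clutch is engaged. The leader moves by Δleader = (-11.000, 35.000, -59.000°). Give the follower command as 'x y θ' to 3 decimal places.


-11.000 17.000 -117.000

axis x: 1·-11.000 + 0 = -11.000
axis y: 1/2·35.000 + -1/2 = 17.000
axis θ: 2·-59.000 + 1 = -117.000


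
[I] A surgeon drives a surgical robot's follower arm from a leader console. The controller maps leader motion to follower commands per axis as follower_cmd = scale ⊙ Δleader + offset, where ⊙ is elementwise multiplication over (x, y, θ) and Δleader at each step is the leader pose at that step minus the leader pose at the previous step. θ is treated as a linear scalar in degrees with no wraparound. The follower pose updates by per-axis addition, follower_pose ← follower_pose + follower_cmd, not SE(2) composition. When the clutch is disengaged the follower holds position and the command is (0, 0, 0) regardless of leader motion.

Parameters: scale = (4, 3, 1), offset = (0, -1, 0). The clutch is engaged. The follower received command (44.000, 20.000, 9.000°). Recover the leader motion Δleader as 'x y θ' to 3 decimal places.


11.000 7.000 9.000

axis x: (44.000 − 0) / (4) = 11.000
axis y: (20.000 − -1) / (3) = 7.000
axis θ: (9.000 − 0) / (1) = 9.000


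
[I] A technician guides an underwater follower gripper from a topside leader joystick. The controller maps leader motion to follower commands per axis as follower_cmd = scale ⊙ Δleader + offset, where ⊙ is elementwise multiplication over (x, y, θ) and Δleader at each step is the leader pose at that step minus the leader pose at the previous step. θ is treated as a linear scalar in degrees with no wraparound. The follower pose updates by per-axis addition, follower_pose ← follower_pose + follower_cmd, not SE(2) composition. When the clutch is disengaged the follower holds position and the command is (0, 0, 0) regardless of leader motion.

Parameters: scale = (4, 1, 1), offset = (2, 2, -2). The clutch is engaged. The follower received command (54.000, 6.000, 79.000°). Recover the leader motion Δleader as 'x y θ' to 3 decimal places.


13.000 4.000 81.000

axis x: (54.000 − 2) / (4) = 13.000
axis y: (6.000 − 2) / (1) = 4.000
axis θ: (79.000 − -2) / (1) = 81.000


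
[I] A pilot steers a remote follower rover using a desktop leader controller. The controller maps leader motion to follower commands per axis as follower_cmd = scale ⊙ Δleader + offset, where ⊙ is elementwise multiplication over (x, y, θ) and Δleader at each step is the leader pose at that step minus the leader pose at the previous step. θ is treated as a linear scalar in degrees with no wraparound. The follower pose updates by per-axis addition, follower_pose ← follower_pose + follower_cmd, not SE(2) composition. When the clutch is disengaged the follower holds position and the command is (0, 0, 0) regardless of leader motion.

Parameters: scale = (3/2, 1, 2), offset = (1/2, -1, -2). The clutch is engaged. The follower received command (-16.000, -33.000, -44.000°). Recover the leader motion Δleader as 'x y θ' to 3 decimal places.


axis x: (-16.000 − 1/2) / (3/2) = -11.000
axis y: (-33.000 − -1) / (1) = -32.000
axis θ: (-44.000 − -2) / (2) = -21.000

-11.000 -32.000 -21.000


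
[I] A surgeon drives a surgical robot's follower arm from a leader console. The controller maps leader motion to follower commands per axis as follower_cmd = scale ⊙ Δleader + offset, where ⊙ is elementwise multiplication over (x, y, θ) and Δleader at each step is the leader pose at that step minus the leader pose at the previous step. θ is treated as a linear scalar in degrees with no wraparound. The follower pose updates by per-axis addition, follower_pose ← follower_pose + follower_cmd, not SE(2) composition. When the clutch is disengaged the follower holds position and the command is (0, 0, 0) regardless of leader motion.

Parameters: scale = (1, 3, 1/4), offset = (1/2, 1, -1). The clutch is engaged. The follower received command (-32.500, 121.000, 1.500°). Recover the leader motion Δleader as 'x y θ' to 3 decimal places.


axis x: (-32.500 − 1/2) / (1) = -33.000
axis y: (121.000 − 1) / (3) = 40.000
axis θ: (1.500 − -1) / (1/4) = 10.000

-33.000 40.000 10.000


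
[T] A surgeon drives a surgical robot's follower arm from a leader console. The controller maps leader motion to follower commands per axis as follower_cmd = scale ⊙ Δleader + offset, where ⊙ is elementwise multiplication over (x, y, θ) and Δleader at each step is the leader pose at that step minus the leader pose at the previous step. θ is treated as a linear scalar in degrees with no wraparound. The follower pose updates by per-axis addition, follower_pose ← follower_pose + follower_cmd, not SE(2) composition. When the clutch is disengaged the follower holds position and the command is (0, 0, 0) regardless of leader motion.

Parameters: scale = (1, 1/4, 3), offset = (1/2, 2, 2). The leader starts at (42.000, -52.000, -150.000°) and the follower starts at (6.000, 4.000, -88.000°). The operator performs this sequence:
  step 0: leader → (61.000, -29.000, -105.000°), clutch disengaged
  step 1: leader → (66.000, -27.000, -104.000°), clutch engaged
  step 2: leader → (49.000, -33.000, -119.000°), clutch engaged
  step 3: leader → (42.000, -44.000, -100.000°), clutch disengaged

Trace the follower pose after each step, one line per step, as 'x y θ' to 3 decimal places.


step 0: Δleader=(19.000, 23.000, 45.000°), disengaged; cmd=(0,0,0) → follower holds at (6.000, 4.000, -88.000°)
step 1: Δleader=(5.000, 2.000, 1.000°), engaged; cmd=(5.500, 2.500, 5.000°) → follower=(11.500, 6.500, -83.000°)
step 2: Δleader=(-17.000, -6.000, -15.000°), engaged; cmd=(-16.500, 0.500, -43.000°) → follower=(-5.000, 7.000, -126.000°)
step 3: Δleader=(-7.000, -11.000, 19.000°), disengaged; cmd=(0,0,0) → follower holds at (-5.000, 7.000, -126.000°)

6.000 4.000 -88.000
11.500 6.500 -83.000
-5.000 7.000 -126.000
-5.000 7.000 -126.000


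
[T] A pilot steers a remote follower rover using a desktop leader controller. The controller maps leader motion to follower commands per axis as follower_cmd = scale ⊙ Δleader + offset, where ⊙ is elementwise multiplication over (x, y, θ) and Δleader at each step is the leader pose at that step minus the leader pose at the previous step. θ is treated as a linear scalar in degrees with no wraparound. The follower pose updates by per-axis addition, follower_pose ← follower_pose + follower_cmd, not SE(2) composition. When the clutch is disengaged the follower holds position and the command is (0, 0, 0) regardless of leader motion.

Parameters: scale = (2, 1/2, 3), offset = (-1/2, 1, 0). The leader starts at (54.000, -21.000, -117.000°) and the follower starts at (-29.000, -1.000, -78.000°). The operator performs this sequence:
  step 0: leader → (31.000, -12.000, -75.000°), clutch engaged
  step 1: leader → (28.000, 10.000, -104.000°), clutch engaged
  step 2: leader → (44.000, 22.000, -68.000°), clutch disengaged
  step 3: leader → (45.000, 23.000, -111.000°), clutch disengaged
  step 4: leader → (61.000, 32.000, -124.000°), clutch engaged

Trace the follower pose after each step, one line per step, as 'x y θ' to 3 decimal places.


-75.500 4.500 48.000
-82.000 16.500 -39.000
-82.000 16.500 -39.000
-82.000 16.500 -39.000
-50.500 22.000 -78.000

step 0: Δleader=(-23.000, 9.000, 42.000°), engaged; cmd=(-46.500, 5.500, 126.000°) → follower=(-75.500, 4.500, 48.000°)
step 1: Δleader=(-3.000, 22.000, -29.000°), engaged; cmd=(-6.500, 12.000, -87.000°) → follower=(-82.000, 16.500, -39.000°)
step 2: Δleader=(16.000, 12.000, 36.000°), disengaged; cmd=(0,0,0) → follower holds at (-82.000, 16.500, -39.000°)
step 3: Δleader=(1.000, 1.000, -43.000°), disengaged; cmd=(0,0,0) → follower holds at (-82.000, 16.500, -39.000°)
step 4: Δleader=(16.000, 9.000, -13.000°), engaged; cmd=(31.500, 5.500, -39.000°) → follower=(-50.500, 22.000, -78.000°)


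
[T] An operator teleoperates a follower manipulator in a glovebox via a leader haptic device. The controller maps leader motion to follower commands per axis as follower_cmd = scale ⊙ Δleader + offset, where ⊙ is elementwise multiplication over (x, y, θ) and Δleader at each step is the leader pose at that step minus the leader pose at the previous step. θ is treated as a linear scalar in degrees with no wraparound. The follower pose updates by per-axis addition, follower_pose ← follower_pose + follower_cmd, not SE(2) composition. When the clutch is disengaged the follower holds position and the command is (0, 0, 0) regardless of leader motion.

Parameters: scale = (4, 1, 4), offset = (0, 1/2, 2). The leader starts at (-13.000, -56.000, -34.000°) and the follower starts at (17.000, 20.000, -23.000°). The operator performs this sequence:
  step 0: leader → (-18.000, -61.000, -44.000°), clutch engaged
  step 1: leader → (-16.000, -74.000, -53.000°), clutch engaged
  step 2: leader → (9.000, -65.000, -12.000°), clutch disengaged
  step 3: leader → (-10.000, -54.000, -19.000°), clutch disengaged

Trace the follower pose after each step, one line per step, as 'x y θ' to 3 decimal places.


step 0: Δleader=(-5.000, -5.000, -10.000°), engaged; cmd=(-20.000, -4.500, -38.000°) → follower=(-3.000, 15.500, -61.000°)
step 1: Δleader=(2.000, -13.000, -9.000°), engaged; cmd=(8.000, -12.500, -34.000°) → follower=(5.000, 3.000, -95.000°)
step 2: Δleader=(25.000, 9.000, 41.000°), disengaged; cmd=(0,0,0) → follower holds at (5.000, 3.000, -95.000°)
step 3: Δleader=(-19.000, 11.000, -7.000°), disengaged; cmd=(0,0,0) → follower holds at (5.000, 3.000, -95.000°)

-3.000 15.500 -61.000
5.000 3.000 -95.000
5.000 3.000 -95.000
5.000 3.000 -95.000


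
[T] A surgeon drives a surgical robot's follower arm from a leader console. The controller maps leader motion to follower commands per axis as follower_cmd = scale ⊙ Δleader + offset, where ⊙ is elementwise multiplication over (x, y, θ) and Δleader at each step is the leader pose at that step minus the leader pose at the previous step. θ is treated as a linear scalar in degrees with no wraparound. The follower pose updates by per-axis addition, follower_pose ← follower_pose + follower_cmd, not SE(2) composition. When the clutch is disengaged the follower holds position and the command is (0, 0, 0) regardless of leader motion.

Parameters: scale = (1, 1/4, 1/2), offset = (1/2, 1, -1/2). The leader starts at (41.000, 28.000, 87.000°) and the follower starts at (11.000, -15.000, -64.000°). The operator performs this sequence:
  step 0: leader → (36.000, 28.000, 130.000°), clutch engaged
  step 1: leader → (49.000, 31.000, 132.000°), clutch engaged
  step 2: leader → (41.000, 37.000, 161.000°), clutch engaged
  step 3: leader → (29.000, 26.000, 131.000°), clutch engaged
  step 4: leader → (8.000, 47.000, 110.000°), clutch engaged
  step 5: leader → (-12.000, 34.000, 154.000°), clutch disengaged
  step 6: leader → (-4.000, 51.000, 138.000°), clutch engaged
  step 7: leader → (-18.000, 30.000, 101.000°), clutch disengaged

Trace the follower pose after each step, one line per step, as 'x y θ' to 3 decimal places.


6.500 -14.000 -43.000
20.000 -12.250 -42.500
12.500 -9.750 -28.500
1.000 -11.500 -44.000
-19.500 -5.250 -55.000
-19.500 -5.250 -55.000
-11.000 0.000 -63.500
-11.000 0.000 -63.500

step 0: Δleader=(-5.000, 0.000, 43.000°), engaged; cmd=(-4.500, 1.000, 21.000°) → follower=(6.500, -14.000, -43.000°)
step 1: Δleader=(13.000, 3.000, 2.000°), engaged; cmd=(13.500, 1.750, 0.500°) → follower=(20.000, -12.250, -42.500°)
step 2: Δleader=(-8.000, 6.000, 29.000°), engaged; cmd=(-7.500, 2.500, 14.000°) → follower=(12.500, -9.750, -28.500°)
step 3: Δleader=(-12.000, -11.000, -30.000°), engaged; cmd=(-11.500, -1.750, -15.500°) → follower=(1.000, -11.500, -44.000°)
step 4: Δleader=(-21.000, 21.000, -21.000°), engaged; cmd=(-20.500, 6.250, -11.000°) → follower=(-19.500, -5.250, -55.000°)
step 5: Δleader=(-20.000, -13.000, 44.000°), disengaged; cmd=(0,0,0) → follower holds at (-19.500, -5.250, -55.000°)
step 6: Δleader=(8.000, 17.000, -16.000°), engaged; cmd=(8.500, 5.250, -8.500°) → follower=(-11.000, 0.000, -63.500°)
step 7: Δleader=(-14.000, -21.000, -37.000°), disengaged; cmd=(0,0,0) → follower holds at (-11.000, 0.000, -63.500°)


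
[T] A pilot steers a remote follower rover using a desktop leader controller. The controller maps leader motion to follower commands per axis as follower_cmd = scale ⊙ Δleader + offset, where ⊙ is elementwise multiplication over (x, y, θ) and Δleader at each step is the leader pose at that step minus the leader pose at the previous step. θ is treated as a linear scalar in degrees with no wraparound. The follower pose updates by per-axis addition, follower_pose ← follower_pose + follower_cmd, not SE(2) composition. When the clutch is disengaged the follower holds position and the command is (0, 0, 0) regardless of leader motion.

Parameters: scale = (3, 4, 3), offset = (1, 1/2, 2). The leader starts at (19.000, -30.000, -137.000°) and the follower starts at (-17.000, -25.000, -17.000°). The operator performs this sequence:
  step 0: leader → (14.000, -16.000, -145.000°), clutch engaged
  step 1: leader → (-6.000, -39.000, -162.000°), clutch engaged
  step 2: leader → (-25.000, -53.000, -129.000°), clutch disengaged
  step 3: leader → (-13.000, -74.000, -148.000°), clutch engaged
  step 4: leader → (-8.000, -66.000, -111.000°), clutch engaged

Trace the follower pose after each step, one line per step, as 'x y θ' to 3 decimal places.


step 0: Δleader=(-5.000, 14.000, -8.000°), engaged; cmd=(-14.000, 56.500, -22.000°) → follower=(-31.000, 31.500, -39.000°)
step 1: Δleader=(-20.000, -23.000, -17.000°), engaged; cmd=(-59.000, -91.500, -49.000°) → follower=(-90.000, -60.000, -88.000°)
step 2: Δleader=(-19.000, -14.000, 33.000°), disengaged; cmd=(0,0,0) → follower holds at (-90.000, -60.000, -88.000°)
step 3: Δleader=(12.000, -21.000, -19.000°), engaged; cmd=(37.000, -83.500, -55.000°) → follower=(-53.000, -143.500, -143.000°)
step 4: Δleader=(5.000, 8.000, 37.000°), engaged; cmd=(16.000, 32.500, 113.000°) → follower=(-37.000, -111.000, -30.000°)

-31.000 31.500 -39.000
-90.000 -60.000 -88.000
-90.000 -60.000 -88.000
-53.000 -143.500 -143.000
-37.000 -111.000 -30.000


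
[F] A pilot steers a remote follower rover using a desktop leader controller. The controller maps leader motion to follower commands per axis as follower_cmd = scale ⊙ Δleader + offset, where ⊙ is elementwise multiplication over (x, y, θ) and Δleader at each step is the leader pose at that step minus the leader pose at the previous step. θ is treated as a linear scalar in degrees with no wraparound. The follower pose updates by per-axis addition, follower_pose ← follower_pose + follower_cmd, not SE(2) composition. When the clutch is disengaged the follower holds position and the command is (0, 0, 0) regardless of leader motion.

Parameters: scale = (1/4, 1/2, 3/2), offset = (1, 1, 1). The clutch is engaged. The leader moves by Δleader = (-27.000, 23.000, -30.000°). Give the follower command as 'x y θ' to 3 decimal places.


-5.750 12.500 -44.000

axis x: 1/4·-27.000 + 1 = -5.750
axis y: 1/2·23.000 + 1 = 12.500
axis θ: 3/2·-30.000 + 1 = -44.000


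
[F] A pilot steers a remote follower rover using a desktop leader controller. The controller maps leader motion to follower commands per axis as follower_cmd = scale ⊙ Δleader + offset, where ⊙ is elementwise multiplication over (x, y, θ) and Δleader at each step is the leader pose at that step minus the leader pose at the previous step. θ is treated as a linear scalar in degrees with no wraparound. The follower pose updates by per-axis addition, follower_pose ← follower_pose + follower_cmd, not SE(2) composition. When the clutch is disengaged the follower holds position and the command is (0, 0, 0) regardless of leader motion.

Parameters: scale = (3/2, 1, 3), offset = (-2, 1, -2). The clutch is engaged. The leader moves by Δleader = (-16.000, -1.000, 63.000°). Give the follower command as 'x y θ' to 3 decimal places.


axis x: 3/2·-16.000 + -2 = -26.000
axis y: 1·-1.000 + 1 = 0.000
axis θ: 3·63.000 + -2 = 187.000

-26.000 0.000 187.000


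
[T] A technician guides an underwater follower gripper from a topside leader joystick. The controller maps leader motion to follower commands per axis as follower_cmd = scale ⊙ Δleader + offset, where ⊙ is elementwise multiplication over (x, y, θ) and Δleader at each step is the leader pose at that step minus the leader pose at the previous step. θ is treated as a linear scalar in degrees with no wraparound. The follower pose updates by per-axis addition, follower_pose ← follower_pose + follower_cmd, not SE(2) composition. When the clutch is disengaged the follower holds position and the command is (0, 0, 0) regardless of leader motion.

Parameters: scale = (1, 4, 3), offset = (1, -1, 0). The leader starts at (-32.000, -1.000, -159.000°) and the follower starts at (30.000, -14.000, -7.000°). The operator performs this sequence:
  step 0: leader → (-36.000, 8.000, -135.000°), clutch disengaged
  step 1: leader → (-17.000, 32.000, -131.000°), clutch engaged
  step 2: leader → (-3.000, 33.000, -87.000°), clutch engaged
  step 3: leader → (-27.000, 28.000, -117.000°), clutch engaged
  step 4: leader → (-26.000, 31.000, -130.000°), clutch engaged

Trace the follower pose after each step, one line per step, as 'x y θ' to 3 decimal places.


step 0: Δleader=(-4.000, 9.000, 24.000°), disengaged; cmd=(0,0,0) → follower holds at (30.000, -14.000, -7.000°)
step 1: Δleader=(19.000, 24.000, 4.000°), engaged; cmd=(20.000, 95.000, 12.000°) → follower=(50.000, 81.000, 5.000°)
step 2: Δleader=(14.000, 1.000, 44.000°), engaged; cmd=(15.000, 3.000, 132.000°) → follower=(65.000, 84.000, 137.000°)
step 3: Δleader=(-24.000, -5.000, -30.000°), engaged; cmd=(-23.000, -21.000, -90.000°) → follower=(42.000, 63.000, 47.000°)
step 4: Δleader=(1.000, 3.000, -13.000°), engaged; cmd=(2.000, 11.000, -39.000°) → follower=(44.000, 74.000, 8.000°)

30.000 -14.000 -7.000
50.000 81.000 5.000
65.000 84.000 137.000
42.000 63.000 47.000
44.000 74.000 8.000


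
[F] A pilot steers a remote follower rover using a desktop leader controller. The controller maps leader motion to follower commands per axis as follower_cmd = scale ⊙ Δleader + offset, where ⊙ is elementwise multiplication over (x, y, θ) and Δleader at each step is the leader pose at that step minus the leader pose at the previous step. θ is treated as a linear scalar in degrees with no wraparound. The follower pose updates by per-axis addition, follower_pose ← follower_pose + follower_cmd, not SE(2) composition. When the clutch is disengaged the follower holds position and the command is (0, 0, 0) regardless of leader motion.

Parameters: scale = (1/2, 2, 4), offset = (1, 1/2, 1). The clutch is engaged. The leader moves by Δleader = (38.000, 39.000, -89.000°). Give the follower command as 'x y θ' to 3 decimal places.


20.000 78.500 -355.000

axis x: 1/2·38.000 + 1 = 20.000
axis y: 2·39.000 + 1/2 = 78.500
axis θ: 4·-89.000 + 1 = -355.000


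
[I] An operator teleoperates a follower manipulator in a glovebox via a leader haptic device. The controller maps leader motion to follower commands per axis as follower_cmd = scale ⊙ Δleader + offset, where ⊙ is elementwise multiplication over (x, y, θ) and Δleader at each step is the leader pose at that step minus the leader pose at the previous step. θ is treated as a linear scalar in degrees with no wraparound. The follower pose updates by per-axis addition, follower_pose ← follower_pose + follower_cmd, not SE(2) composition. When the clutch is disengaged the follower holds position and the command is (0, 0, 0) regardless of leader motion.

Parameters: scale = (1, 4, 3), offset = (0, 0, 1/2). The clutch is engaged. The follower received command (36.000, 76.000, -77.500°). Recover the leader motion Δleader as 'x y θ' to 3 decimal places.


axis x: (36.000 − 0) / (1) = 36.000
axis y: (76.000 − 0) / (4) = 19.000
axis θ: (-77.500 − 1/2) / (3) = -26.000

36.000 19.000 -26.000


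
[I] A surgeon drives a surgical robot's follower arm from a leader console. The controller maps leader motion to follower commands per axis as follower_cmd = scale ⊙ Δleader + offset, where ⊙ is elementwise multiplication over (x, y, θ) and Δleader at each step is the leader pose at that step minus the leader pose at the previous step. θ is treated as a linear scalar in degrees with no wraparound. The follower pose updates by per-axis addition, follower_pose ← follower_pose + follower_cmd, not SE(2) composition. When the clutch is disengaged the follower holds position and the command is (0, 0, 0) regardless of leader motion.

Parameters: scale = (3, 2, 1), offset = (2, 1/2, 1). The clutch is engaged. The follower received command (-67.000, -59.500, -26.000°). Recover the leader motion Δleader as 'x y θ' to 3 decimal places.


-23.000 -30.000 -27.000

axis x: (-67.000 − 2) / (3) = -23.000
axis y: (-59.500 − 1/2) / (2) = -30.000
axis θ: (-26.000 − 1) / (1) = -27.000


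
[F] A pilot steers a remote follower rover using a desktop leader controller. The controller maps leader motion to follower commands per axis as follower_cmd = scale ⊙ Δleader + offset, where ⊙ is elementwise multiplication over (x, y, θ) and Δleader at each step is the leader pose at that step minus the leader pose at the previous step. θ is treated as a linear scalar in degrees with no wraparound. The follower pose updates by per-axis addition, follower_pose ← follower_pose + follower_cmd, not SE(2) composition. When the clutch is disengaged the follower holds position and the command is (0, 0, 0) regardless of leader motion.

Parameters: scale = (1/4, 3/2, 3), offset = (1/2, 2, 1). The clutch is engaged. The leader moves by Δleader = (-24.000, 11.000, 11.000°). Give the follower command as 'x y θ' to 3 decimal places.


axis x: 1/4·-24.000 + 1/2 = -5.500
axis y: 3/2·11.000 + 2 = 18.500
axis θ: 3·11.000 + 1 = 34.000

-5.500 18.500 34.000


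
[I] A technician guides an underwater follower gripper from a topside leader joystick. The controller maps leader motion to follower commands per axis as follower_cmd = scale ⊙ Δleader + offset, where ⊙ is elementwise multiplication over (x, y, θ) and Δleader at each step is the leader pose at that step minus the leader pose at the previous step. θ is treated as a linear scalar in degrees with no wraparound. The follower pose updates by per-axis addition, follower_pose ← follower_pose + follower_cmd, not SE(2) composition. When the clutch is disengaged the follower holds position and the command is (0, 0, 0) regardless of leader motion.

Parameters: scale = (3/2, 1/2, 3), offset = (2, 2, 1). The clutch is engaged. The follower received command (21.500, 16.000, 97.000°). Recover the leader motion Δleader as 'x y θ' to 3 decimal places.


13.000 28.000 32.000

axis x: (21.500 − 2) / (3/2) = 13.000
axis y: (16.000 − 2) / (1/2) = 28.000
axis θ: (97.000 − 1) / (3) = 32.000


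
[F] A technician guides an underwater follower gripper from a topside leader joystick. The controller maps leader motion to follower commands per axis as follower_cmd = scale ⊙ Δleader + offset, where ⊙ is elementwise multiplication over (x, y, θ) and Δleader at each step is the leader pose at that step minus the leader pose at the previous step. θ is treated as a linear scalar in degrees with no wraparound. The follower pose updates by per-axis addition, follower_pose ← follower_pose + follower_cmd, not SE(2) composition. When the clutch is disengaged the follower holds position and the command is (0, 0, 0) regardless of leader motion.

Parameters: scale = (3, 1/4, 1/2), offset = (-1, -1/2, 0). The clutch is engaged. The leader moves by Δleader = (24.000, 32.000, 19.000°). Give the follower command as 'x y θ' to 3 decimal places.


axis x: 3·24.000 + -1 = 71.000
axis y: 1/4·32.000 + -1/2 = 7.500
axis θ: 1/2·19.000 + 0 = 9.500

71.000 7.500 9.500


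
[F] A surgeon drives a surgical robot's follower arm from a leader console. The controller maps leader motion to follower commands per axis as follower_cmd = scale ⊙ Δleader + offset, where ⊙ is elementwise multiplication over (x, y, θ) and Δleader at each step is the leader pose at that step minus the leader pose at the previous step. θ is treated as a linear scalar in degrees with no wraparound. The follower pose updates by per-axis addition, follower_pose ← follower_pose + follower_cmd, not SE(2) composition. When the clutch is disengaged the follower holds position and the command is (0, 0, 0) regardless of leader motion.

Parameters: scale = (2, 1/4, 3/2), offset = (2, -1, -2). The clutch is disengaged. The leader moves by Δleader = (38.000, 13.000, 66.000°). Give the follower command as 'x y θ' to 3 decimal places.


0.000 0.000 0.000

clutch disengaged → follower holds; cmd = (0, 0, 0)


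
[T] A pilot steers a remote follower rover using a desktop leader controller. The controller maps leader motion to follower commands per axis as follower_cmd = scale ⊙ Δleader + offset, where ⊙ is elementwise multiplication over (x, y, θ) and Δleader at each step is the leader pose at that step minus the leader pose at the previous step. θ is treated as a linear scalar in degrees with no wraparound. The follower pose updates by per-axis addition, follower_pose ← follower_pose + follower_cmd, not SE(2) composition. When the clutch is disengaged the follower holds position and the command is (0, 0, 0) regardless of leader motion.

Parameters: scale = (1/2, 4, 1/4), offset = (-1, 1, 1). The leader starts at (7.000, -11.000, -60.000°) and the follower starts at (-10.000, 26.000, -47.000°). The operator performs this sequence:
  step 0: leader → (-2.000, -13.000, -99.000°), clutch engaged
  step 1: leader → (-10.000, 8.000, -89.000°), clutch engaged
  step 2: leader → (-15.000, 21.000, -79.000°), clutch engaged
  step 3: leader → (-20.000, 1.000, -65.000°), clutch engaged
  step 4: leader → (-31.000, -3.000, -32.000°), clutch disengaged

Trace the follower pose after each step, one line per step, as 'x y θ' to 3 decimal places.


step 0: Δleader=(-9.000, -2.000, -39.000°), engaged; cmd=(-5.500, -7.000, -8.750°) → follower=(-15.500, 19.000, -55.750°)
step 1: Δleader=(-8.000, 21.000, 10.000°), engaged; cmd=(-5.000, 85.000, 3.500°) → follower=(-20.500, 104.000, -52.250°)
step 2: Δleader=(-5.000, 13.000, 10.000°), engaged; cmd=(-3.500, 53.000, 3.500°) → follower=(-24.000, 157.000, -48.750°)
step 3: Δleader=(-5.000, -20.000, 14.000°), engaged; cmd=(-3.500, -79.000, 4.500°) → follower=(-27.500, 78.000, -44.250°)
step 4: Δleader=(-11.000, -4.000, 33.000°), disengaged; cmd=(0,0,0) → follower holds at (-27.500, 78.000, -44.250°)

-15.500 19.000 -55.750
-20.500 104.000 -52.250
-24.000 157.000 -48.750
-27.500 78.000 -44.250
-27.500 78.000 -44.250


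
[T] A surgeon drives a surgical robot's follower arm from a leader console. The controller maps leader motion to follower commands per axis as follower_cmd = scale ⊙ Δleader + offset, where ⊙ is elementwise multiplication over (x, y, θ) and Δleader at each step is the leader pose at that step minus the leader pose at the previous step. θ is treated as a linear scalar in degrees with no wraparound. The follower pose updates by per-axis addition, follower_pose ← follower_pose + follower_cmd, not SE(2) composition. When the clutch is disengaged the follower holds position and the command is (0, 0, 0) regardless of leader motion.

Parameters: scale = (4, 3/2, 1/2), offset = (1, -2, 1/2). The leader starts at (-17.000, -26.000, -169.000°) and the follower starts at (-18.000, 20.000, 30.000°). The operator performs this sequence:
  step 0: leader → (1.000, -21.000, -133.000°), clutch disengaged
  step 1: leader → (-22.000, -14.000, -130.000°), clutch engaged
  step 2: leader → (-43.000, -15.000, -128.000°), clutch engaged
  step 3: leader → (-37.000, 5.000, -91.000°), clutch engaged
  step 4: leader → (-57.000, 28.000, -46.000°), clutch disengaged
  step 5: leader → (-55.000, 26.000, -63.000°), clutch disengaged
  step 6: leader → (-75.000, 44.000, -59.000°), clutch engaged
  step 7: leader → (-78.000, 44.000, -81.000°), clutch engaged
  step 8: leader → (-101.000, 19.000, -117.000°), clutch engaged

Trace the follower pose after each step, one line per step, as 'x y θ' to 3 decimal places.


-18.000 20.000 30.000
-109.000 28.500 32.000
-192.000 25.000 33.500
-167.000 53.000 52.500
-167.000 53.000 52.500
-167.000 53.000 52.500
-246.000 78.000 55.000
-257.000 76.000 44.500
-348.000 36.500 27.000

step 0: Δleader=(18.000, 5.000, 36.000°), disengaged; cmd=(0,0,0) → follower holds at (-18.000, 20.000, 30.000°)
step 1: Δleader=(-23.000, 7.000, 3.000°), engaged; cmd=(-91.000, 8.500, 2.000°) → follower=(-109.000, 28.500, 32.000°)
step 2: Δleader=(-21.000, -1.000, 2.000°), engaged; cmd=(-83.000, -3.500, 1.500°) → follower=(-192.000, 25.000, 33.500°)
step 3: Δleader=(6.000, 20.000, 37.000°), engaged; cmd=(25.000, 28.000, 19.000°) → follower=(-167.000, 53.000, 52.500°)
step 4: Δleader=(-20.000, 23.000, 45.000°), disengaged; cmd=(0,0,0) → follower holds at (-167.000, 53.000, 52.500°)
step 5: Δleader=(2.000, -2.000, -17.000°), disengaged; cmd=(0,0,0) → follower holds at (-167.000, 53.000, 52.500°)
step 6: Δleader=(-20.000, 18.000, 4.000°), engaged; cmd=(-79.000, 25.000, 2.500°) → follower=(-246.000, 78.000, 55.000°)
step 7: Δleader=(-3.000, 0.000, -22.000°), engaged; cmd=(-11.000, -2.000, -10.500°) → follower=(-257.000, 76.000, 44.500°)
step 8: Δleader=(-23.000, -25.000, -36.000°), engaged; cmd=(-91.000, -39.500, -17.500°) → follower=(-348.000, 36.500, 27.000°)


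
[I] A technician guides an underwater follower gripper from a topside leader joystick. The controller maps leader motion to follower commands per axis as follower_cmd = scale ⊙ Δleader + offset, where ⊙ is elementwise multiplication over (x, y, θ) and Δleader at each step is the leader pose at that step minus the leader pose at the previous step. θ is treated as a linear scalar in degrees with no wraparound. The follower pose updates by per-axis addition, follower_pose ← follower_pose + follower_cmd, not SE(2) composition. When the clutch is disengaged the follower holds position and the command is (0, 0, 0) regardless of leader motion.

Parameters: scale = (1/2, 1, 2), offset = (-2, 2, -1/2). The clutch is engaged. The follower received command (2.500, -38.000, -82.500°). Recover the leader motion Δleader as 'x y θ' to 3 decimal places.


9.000 -40.000 -41.000

axis x: (2.500 − -2) / (1/2) = 9.000
axis y: (-38.000 − 2) / (1) = -40.000
axis θ: (-82.500 − -1/2) / (2) = -41.000


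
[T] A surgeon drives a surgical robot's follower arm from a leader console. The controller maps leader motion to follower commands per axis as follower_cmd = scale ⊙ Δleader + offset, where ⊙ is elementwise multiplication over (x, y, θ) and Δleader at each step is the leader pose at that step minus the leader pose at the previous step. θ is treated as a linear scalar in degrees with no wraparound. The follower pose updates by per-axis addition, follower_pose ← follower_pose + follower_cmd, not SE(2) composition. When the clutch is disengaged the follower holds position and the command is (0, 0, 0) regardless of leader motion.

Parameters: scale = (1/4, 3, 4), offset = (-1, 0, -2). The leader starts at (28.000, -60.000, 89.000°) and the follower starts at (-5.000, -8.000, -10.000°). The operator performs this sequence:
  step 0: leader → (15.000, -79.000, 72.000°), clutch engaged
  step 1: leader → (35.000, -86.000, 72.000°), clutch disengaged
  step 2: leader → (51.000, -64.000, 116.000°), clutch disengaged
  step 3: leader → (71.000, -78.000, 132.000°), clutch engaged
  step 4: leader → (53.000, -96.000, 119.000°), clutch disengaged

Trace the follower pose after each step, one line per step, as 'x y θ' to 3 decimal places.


step 0: Δleader=(-13.000, -19.000, -17.000°), engaged; cmd=(-4.250, -57.000, -70.000°) → follower=(-9.250, -65.000, -80.000°)
step 1: Δleader=(20.000, -7.000, 0.000°), disengaged; cmd=(0,0,0) → follower holds at (-9.250, -65.000, -80.000°)
step 2: Δleader=(16.000, 22.000, 44.000°), disengaged; cmd=(0,0,0) → follower holds at (-9.250, -65.000, -80.000°)
step 3: Δleader=(20.000, -14.000, 16.000°), engaged; cmd=(4.000, -42.000, 62.000°) → follower=(-5.250, -107.000, -18.000°)
step 4: Δleader=(-18.000, -18.000, -13.000°), disengaged; cmd=(0,0,0) → follower holds at (-5.250, -107.000, -18.000°)

-9.250 -65.000 -80.000
-9.250 -65.000 -80.000
-9.250 -65.000 -80.000
-5.250 -107.000 -18.000
-5.250 -107.000 -18.000


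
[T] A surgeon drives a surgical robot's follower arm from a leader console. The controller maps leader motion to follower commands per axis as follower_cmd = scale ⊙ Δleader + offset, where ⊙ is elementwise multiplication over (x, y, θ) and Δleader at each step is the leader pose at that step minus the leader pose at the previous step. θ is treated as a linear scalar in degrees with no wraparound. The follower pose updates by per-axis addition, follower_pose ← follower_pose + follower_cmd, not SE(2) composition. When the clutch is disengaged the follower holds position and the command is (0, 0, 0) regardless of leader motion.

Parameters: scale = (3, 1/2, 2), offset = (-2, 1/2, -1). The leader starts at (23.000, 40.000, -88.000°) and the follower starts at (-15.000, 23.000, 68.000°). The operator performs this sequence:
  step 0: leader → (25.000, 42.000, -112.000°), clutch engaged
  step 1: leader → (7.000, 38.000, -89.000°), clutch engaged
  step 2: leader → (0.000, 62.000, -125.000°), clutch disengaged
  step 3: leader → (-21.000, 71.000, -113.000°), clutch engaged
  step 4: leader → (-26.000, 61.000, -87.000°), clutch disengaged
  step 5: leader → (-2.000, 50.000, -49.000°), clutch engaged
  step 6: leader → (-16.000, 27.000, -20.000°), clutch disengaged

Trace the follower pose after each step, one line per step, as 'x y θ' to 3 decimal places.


-11.000 24.500 19.000
-67.000 23.000 64.000
-67.000 23.000 64.000
-132.000 28.000 87.000
-132.000 28.000 87.000
-62.000 23.000 162.000
-62.000 23.000 162.000

step 0: Δleader=(2.000, 2.000, -24.000°), engaged; cmd=(4.000, 1.500, -49.000°) → follower=(-11.000, 24.500, 19.000°)
step 1: Δleader=(-18.000, -4.000, 23.000°), engaged; cmd=(-56.000, -1.500, 45.000°) → follower=(-67.000, 23.000, 64.000°)
step 2: Δleader=(-7.000, 24.000, -36.000°), disengaged; cmd=(0,0,0) → follower holds at (-67.000, 23.000, 64.000°)
step 3: Δleader=(-21.000, 9.000, 12.000°), engaged; cmd=(-65.000, 5.000, 23.000°) → follower=(-132.000, 28.000, 87.000°)
step 4: Δleader=(-5.000, -10.000, 26.000°), disengaged; cmd=(0,0,0) → follower holds at (-132.000, 28.000, 87.000°)
step 5: Δleader=(24.000, -11.000, 38.000°), engaged; cmd=(70.000, -5.000, 75.000°) → follower=(-62.000, 23.000, 162.000°)
step 6: Δleader=(-14.000, -23.000, 29.000°), disengaged; cmd=(0,0,0) → follower holds at (-62.000, 23.000, 162.000°)


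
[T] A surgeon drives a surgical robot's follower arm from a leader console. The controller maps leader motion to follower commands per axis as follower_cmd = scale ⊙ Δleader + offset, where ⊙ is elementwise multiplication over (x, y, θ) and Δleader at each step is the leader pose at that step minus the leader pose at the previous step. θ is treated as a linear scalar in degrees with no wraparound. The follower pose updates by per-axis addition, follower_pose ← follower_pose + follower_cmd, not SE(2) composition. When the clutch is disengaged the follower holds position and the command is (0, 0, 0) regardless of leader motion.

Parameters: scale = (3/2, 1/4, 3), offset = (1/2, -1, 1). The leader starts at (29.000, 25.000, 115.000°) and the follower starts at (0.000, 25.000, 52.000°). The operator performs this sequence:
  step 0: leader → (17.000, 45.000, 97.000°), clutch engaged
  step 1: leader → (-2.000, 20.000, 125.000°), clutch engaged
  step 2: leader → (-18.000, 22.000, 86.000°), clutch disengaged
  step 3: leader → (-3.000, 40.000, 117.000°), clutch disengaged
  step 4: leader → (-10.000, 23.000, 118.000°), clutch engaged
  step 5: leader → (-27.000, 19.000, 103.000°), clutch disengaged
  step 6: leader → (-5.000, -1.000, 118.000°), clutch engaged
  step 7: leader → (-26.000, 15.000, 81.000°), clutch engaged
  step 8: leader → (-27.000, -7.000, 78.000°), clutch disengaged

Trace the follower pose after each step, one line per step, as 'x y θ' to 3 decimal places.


step 0: Δleader=(-12.000, 20.000, -18.000°), engaged; cmd=(-17.500, 4.000, -53.000°) → follower=(-17.500, 29.000, -1.000°)
step 1: Δleader=(-19.000, -25.000, 28.000°), engaged; cmd=(-28.000, -7.250, 85.000°) → follower=(-45.500, 21.750, 84.000°)
step 2: Δleader=(-16.000, 2.000, -39.000°), disengaged; cmd=(0,0,0) → follower holds at (-45.500, 21.750, 84.000°)
step 3: Δleader=(15.000, 18.000, 31.000°), disengaged; cmd=(0,0,0) → follower holds at (-45.500, 21.750, 84.000°)
step 4: Δleader=(-7.000, -17.000, 1.000°), engaged; cmd=(-10.000, -5.250, 4.000°) → follower=(-55.500, 16.500, 88.000°)
step 5: Δleader=(-17.000, -4.000, -15.000°), disengaged; cmd=(0,0,0) → follower holds at (-55.500, 16.500, 88.000°)
step 6: Δleader=(22.000, -20.000, 15.000°), engaged; cmd=(33.500, -6.000, 46.000°) → follower=(-22.000, 10.500, 134.000°)
step 7: Δleader=(-21.000, 16.000, -37.000°), engaged; cmd=(-31.000, 3.000, -110.000°) → follower=(-53.000, 13.500, 24.000°)
step 8: Δleader=(-1.000, -22.000, -3.000°), disengaged; cmd=(0,0,0) → follower holds at (-53.000, 13.500, 24.000°)

-17.500 29.000 -1.000
-45.500 21.750 84.000
-45.500 21.750 84.000
-45.500 21.750 84.000
-55.500 16.500 88.000
-55.500 16.500 88.000
-22.000 10.500 134.000
-53.000 13.500 24.000
-53.000 13.500 24.000
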